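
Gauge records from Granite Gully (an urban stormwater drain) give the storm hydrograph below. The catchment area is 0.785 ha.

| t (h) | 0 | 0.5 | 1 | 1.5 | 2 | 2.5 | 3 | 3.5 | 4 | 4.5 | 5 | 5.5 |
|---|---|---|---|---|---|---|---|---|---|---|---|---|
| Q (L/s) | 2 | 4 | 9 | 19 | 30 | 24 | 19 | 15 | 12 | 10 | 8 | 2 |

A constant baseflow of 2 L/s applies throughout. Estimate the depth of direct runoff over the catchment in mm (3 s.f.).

d ≈ 29.8 mm

Direct runoff: 0.0, 2.0, 7.0, 17.0, 28.0, 22.0, 17.0, 13.0, 10.0, 8.0, 6.0, 0.0 L/s; ΣQ_DR = 130.0 L/s.
V = ΣQ_DR · Δt = 130.0 × 1800 s = 2.340 × 10^5 L.
Over A = 0.785 ha, depth = V / A = 29.8 mm.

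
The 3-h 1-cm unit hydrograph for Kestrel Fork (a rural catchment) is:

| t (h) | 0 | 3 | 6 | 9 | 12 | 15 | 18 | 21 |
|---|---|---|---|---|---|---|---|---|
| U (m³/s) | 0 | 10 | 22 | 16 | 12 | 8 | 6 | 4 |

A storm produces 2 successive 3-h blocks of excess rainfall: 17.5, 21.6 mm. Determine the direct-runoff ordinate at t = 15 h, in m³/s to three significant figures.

By discrete convolution, Q_j = Σ (P_i / 10 mm) · U_{j−i}.
At t = 15 h (j=5): Q = (17.5/10)·8 + (21.6/10)·12 = 39.9 m³/s.

Q ≈ 39.9 m³/s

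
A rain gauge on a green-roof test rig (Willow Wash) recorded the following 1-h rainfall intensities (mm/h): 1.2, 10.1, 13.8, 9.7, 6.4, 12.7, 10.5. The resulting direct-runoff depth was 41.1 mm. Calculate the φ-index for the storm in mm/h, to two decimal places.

Only the 6 blocks with intensity above φ contribute runoff: 10.1, 13.8, 9.7, 6.4, 12.7, 10.5 mm/h.
Σ(I−φ)·Δt = d  ⇒  (10.1+13.8+9.7+6.4+12.7+10.5 − 6φ)·1 = 41.1
φ = (63.20 − 41.1/1) / 6 = 3.68 mm/h.

φ ≈ 3.68 mm/h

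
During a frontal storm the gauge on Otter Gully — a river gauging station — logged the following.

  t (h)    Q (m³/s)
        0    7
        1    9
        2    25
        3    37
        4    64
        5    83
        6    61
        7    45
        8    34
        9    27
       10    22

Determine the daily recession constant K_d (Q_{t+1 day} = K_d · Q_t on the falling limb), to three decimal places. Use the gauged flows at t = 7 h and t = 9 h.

K_d ≈ 0.002

Between t = 7 h and t = 9 h the flow falls from 45 to 27 m³/s over 2×1 h = 2 h.
Per-interval ratio K = (27/45)^(1/2) = 0.7746; K_d = K^(24/1) = 0.002.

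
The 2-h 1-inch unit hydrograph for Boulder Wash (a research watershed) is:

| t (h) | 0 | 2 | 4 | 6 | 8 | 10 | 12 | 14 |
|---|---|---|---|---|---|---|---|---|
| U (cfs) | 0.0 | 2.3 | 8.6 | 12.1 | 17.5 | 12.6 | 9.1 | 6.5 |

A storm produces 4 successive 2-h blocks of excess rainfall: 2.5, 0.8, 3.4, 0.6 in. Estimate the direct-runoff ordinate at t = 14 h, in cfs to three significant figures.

Q ≈ 76.9 cfs

By discrete convolution, Q_j = Σ (P_i / 1 in) · U_{j−i}.
At t = 14 h (j=7): Q = (2.5/1)·6.5 + (0.8/1)·9.1 + (3.4/1)·12.6 + (0.6/1)·17.5 = 76.9 cfs.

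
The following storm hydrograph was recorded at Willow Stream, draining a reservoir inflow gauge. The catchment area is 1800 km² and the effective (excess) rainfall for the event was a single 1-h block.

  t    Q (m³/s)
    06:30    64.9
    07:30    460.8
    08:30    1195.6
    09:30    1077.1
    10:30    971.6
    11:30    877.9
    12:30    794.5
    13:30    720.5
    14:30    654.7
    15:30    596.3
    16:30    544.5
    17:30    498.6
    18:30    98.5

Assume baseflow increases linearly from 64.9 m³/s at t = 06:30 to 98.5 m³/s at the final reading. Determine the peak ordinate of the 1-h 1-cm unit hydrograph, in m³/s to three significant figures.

Direct runoff: 0.00, 393.10, 1125.10, 1003.80, 895.50, 799.00, 712.80, 636.00, 567.40, 506.20, 451.60, 402.90, 0.00 m³/s; ΣQ_DR = 7493 m³/s, peak = 1125.10 m³/s.
Runoff depth d = ΣQ_DR·Δt / A = 7493 × 3600 / (1800 km²) = 14.99 mm.
The 1-cm UH is the DRH scaled by (10 mm)/d, so U_p = 1125.10 × 10/14.99 = 751 m³/s.

U_p ≈ 751 m³/s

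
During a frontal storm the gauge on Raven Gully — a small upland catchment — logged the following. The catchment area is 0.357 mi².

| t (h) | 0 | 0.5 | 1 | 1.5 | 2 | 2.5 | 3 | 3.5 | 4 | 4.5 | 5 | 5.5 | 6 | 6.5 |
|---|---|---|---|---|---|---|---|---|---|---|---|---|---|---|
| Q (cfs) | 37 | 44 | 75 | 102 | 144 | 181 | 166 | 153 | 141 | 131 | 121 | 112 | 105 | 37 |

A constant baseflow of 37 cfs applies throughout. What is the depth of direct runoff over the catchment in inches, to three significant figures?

Direct runoff: 0.0, 7.0, 38.0, 65.0, 107.0, 144.0, 129.0, 116.0, 104.0, 94.0, 84.0, 75.0, 68.0, 0.0 cfs; ΣQ_DR = 1031 cfs.
V = ΣQ_DR · Δt = 1031 × 1800 s = 1.856 × 10^6 ft³.
Over A = 0.357 mi², depth = V / A = 2.24 in.

d ≈ 2.24 in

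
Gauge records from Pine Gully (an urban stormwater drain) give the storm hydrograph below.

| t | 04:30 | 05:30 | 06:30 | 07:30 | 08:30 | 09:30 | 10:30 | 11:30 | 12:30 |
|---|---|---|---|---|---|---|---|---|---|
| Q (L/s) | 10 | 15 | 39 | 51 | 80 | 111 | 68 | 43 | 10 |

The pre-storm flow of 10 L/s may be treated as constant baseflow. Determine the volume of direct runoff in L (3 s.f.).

V ≈ 1.21 × 10^6 L

Direct-runoff ordinates (Q − Q_b): 0.0, 5.0, 29.0, 41.0, 70.0, 101.0, 58.0, 33.0, 0.0 L/s.
ΣQ_DR = 337.0 L/s.
With Δt = 1 h = 3600 s, V = ΣQ_DR · Δt = 337.0 × 3600 = 1.21 × 10^6 L.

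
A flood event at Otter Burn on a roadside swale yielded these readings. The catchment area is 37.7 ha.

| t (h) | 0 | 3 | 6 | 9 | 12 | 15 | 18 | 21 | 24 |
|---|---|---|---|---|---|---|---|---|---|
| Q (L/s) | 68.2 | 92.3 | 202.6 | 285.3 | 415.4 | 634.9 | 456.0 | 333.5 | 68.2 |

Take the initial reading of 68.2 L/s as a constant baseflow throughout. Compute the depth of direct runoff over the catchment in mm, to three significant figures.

d ≈ 55.7 mm

Direct runoff: 0.0, 24.1, 134.4, 217.1, 347.2, 566.7, 387.8, 265.3, 0.0 L/s; ΣQ_DR = 1943 L/s.
V = ΣQ_DR · Δt = 1943 × 10800 s = 2.098 × 10^7 L.
Over A = 37.7 ha, depth = V / A = 55.7 mm.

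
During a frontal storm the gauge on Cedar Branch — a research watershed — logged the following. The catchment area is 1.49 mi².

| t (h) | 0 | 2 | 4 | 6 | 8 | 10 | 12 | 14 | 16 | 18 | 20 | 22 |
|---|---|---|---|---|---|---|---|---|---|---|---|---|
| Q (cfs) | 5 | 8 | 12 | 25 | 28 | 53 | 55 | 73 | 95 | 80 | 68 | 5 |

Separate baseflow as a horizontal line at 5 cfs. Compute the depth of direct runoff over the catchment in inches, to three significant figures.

d ≈ 0.930 in

Direct runoff: 0.0, 3.0, 7.0, 20.0, 23.0, 48.0, 50.0, 68.0, 90.0, 75.0, 63.0, 0.0 cfs; ΣQ_DR = 447.0 cfs.
V = ΣQ_DR · Δt = 447.0 × 7200 s = 3.218 × 10^6 ft³.
Over A = 1.49 mi², depth = V / A = 0.930 in.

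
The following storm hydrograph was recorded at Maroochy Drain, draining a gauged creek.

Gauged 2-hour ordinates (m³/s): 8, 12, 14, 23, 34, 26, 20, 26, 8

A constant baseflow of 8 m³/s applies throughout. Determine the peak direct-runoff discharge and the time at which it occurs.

Q_p = 26.0 m³/s at t = 8 h

Subtracting baseflow gives direct-runoff ordinates: 0.0, 4.0, 6.0, 15.0, 26.0, 18.0, 12.0, 18.0, 0.0 m³/s.
The maximum is 26.0 m³/s, occurring at the reading for t = 8 h.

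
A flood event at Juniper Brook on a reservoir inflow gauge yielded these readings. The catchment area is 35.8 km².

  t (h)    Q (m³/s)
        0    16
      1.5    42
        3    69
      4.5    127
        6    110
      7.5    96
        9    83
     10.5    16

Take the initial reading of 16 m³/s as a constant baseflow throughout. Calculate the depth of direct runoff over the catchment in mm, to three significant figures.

Direct runoff: 0.0, 26.0, 53.0, 111.0, 94.0, 80.0, 67.0, 0.0 m³/s; ΣQ_DR = 431.0 m³/s.
V = ΣQ_DR · Δt = 431.0 × 5400 s = 2.327 × 10^6 m³.
Over A = 35.8 km², depth = V / A = 65.0 mm.

d ≈ 65.0 mm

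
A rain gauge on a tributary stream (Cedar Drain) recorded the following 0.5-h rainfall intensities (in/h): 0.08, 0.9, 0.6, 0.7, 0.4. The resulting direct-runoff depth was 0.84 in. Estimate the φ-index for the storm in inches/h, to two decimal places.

φ ≈ 0.23 in/h

Only the 4 blocks with intensity above φ contribute runoff: 0.9, 0.6, 0.7, 0.4 in/h.
Σ(I−φ)·Δt = d  ⇒  (0.9+0.6+0.7+0.4 − 4φ)·0.5 = 0.84
φ = (2.600 − 0.84/0.5) / 4 = 0.23 in/h.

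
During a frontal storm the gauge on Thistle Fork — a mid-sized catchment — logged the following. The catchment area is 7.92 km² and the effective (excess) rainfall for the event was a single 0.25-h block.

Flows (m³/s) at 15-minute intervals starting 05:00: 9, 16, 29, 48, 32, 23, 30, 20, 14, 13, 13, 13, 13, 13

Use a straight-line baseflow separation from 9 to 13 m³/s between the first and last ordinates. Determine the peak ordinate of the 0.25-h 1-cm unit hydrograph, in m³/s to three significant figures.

U_p ≈ 25.4 m³/s

Direct runoff: 0.00, 6.69, 19.38, 38.08, 21.77, 12.46, 19.15, 8.85, 2.54, 1.23, 0.92, 0.62, 0.31, 0.00 m³/s; ΣQ_DR = 132.0 m³/s, peak = 38.08 m³/s.
Runoff depth d = ΣQ_DR·Δt / A = 132.0 × 900 / (7.92 km²) = 15.00 mm.
The 1-cm UH is the DRH scaled by (10 mm)/d, so U_p = 38.08 × 10/15.00 = 25.4 m³/s.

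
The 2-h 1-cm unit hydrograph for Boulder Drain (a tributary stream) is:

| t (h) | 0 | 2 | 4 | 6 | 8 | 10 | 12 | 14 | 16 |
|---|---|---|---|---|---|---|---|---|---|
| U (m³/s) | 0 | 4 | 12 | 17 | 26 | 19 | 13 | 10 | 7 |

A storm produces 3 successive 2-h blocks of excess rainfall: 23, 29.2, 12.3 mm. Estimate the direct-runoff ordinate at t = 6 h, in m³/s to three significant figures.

Q ≈ 79.1 m³/s

By discrete convolution, Q_j = Σ (P_i / 10 mm) · U_{j−i}.
At t = 6 h (j=3): Q = (23/10)·17 + (29.2/10)·12 + (12.3/10)·4 = 79.1 m³/s.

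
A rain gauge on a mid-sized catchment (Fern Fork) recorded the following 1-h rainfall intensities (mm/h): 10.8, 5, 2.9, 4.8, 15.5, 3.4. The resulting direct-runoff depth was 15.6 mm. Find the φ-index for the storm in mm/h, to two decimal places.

Only the 2 blocks with intensity above φ contribute runoff: 10.8, 15.5 mm/h.
Σ(I−φ)·Δt = d  ⇒  (10.8+15.5 − 2φ)·1 = 15.6
φ = (26.30 − 15.6/1) / 2 = 5.35 mm/h.

φ ≈ 5.35 mm/h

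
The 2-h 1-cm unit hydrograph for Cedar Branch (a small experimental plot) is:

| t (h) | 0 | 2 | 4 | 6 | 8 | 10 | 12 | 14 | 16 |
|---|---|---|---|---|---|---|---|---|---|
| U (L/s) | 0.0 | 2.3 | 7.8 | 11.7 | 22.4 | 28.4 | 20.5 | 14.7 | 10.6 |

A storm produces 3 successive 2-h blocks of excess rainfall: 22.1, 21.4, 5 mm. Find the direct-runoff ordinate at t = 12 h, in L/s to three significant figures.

Q ≈ 117 L/s

By discrete convolution, Q_j = Σ (P_i / 10 mm) · U_{j−i}.
At t = 12 h (j=6): Q = (22.1/10)·20.5 + (21.4/10)·28.4 + (5/10)·22.4 = 117 L/s.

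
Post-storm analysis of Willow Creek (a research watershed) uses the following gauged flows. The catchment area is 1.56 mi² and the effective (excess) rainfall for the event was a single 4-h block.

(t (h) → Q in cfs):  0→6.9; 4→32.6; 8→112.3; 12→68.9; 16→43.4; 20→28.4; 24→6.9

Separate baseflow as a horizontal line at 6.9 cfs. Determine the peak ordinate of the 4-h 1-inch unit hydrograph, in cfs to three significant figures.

Direct runoff: 0.0, 25.7, 105.4, 62.0, 36.5, 21.5, 0.0 cfs; ΣQ_DR = 251.1 cfs, peak = 105.4 cfs.
Runoff depth d = ΣQ_DR·Δt / A = 251.1 × 14400 / (1.56 mi²) = 0.9977 in.
The 1-inch UH is the DRH scaled by (1 in)/d, so U_p = 105.4 × 1/0.9977 = 106 cfs.

U_p ≈ 106 cfs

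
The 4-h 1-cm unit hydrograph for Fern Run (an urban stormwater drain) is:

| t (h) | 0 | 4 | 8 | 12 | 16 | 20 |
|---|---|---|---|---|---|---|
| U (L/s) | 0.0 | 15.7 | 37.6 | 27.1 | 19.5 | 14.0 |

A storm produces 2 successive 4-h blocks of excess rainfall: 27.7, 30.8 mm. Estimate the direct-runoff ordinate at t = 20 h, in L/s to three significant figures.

By discrete convolution, Q_j = Σ (P_i / 10 mm) · U_{j−i}.
At t = 20 h (j=5): Q = (27.7/10)·14.0 + (30.8/10)·19.5 = 98.8 L/s.

Q ≈ 98.8 L/s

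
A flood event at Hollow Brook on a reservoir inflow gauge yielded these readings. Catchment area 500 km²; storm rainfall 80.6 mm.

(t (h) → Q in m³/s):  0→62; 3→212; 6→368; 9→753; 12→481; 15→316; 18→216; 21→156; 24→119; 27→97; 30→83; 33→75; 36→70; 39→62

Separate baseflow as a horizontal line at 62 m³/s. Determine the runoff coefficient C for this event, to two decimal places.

ΣQ_DR = 2202 m³/s; V = ΣQ_DR·Δt = 2.378 × 10^7 m³.
Runoff depth d = V / A = 47.56 mm.
C = d / P = 47.56 / 80.6 = 0.59.

C ≈ 0.59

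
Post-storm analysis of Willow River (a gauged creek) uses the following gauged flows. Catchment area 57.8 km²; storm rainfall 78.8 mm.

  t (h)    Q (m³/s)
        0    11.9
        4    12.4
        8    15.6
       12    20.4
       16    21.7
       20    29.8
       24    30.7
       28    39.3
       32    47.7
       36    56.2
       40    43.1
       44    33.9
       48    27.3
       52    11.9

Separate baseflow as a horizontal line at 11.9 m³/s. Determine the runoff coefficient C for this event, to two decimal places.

C ≈ 0.74

ΣQ_DR = 235.3 m³/s; V = ΣQ_DR·Δt = 3.388 × 10^6 m³.
Runoff depth d = V / A = 58.62 mm.
C = d / P = 58.62 / 78.8 = 0.74.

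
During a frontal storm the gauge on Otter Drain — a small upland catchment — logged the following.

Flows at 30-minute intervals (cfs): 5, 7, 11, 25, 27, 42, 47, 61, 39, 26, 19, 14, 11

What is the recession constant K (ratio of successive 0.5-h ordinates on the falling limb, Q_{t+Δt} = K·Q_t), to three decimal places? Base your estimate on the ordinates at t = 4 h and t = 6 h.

K ≈ 0.729

Using the recession-limb readings at t = 4 h and t = 6 h: Q falls from 39 to 11 cfs over 4 intervals.
K = (Q₂/Q₁)^(1/4) = (11/39)^(1/4) = 0.729.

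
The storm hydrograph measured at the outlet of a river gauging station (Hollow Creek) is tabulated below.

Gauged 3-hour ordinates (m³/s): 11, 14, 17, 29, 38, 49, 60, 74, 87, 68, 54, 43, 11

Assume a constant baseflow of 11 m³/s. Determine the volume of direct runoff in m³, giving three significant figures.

Direct-runoff ordinates (Q − Q_b): 0.0, 3.0, 6.0, 18.0, 27.0, 38.0, 49.0, 63.0, 76.0, 57.0, 43.0, 32.0, 0.0 m³/s.
ΣQ_DR = 412.0 m³/s.
With Δt = 3 h = 10800 s, V = ΣQ_DR · Δt = 412.0 × 10800 = 4.45 × 10^6 m³.

V ≈ 4.45 × 10^6 m³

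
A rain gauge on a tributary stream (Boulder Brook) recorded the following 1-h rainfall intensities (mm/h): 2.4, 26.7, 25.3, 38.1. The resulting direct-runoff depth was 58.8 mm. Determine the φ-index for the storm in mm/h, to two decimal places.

φ ≈ 10.43 mm/h

Only the 3 blocks with intensity above φ contribute runoff: 26.7, 25.3, 38.1 mm/h.
Σ(I−φ)·Δt = d  ⇒  (26.7+25.3+38.1 − 3φ)·1 = 58.8
φ = (90.10 − 58.8/1) / 3 = 10.43 mm/h.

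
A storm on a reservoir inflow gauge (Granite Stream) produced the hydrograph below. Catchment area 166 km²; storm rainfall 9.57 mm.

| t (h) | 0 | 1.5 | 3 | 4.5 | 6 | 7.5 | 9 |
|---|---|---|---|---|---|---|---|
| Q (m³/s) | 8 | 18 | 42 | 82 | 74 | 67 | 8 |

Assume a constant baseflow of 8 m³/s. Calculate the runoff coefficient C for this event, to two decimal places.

C ≈ 0.83

ΣQ_DR = 243.0 m³/s; V = ΣQ_DR·Δt = 1.312 × 10^6 m³.
Runoff depth d = V / A = 7.905 mm.
C = d / P = 7.905 / 9.57 = 0.83.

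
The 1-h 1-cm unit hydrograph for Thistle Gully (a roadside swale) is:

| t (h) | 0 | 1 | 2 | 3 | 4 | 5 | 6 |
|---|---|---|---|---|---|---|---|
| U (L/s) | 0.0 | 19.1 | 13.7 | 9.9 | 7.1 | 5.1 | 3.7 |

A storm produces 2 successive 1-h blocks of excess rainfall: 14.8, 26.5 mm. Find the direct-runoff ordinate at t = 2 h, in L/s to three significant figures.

Q ≈ 70.9 L/s

By discrete convolution, Q_j = Σ (P_i / 10 mm) · U_{j−i}.
At t = 2 h (j=2): Q = (14.8/10)·13.7 + (26.5/10)·19.1 = 70.9 L/s.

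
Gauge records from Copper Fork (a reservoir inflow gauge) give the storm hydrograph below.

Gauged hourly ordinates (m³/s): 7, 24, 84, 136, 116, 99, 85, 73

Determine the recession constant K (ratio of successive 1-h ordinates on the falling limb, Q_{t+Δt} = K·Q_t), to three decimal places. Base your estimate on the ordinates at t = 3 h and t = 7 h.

Using the recession-limb readings at t = 3 h and t = 7 h: Q falls from 136 to 73 m³/s over 4 intervals.
K = (Q₂/Q₁)^(1/4) = (73/136)^(1/4) = 0.856.

K ≈ 0.856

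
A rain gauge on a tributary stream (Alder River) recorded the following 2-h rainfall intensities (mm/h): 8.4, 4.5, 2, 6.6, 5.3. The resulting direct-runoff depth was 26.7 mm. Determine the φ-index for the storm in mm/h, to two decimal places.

Only the 4 blocks with intensity above φ contribute runoff: 8.4, 4.5, 6.6, 5.3 mm/h.
Σ(I−φ)·Δt = d  ⇒  (8.4+4.5+6.6+5.3 − 4φ)·2 = 26.7
φ = (24.80 − 26.7/2) / 4 = 2.86 mm/h.

φ ≈ 2.86 mm/h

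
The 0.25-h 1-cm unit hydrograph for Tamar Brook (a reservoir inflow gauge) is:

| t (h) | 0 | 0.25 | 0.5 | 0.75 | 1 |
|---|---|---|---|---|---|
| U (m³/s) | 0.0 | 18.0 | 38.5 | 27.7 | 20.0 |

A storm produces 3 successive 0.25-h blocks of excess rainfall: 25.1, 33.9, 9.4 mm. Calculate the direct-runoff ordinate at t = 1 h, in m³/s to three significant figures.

Q ≈ 180 m³/s

By discrete convolution, Q_j = Σ (P_i / 10 mm) · U_{j−i}.
At t = 1 h (j=4): Q = (25.1/10)·20.0 + (33.9/10)·27.7 + (9.4/10)·38.5 = 180 m³/s.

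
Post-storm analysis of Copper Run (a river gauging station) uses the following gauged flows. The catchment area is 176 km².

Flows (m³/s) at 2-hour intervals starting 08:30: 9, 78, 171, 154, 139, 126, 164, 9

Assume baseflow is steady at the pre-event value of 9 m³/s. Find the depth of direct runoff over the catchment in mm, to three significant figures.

d ≈ 31.8 mm

Direct runoff: 0.0, 69.0, 162.0, 145.0, 130.0, 117.0, 155.0, 0.0 m³/s; ΣQ_DR = 778.0 m³/s.
V = ΣQ_DR · Δt = 778.0 × 7200 s = 5.602 × 10^6 m³.
Over A = 176 km², depth = V / A = 31.8 mm.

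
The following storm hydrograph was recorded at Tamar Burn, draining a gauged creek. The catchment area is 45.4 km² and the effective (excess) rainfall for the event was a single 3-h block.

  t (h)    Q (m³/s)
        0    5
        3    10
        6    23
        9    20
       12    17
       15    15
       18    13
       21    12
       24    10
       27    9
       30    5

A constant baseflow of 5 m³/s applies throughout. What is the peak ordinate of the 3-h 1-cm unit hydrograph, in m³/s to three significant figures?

Direct runoff: 0.0, 5.0, 18.0, 15.0, 12.0, 10.0, 8.0, 7.0, 5.0, 4.0, 0.0 m³/s; ΣQ_DR = 84.00 m³/s, peak = 18.0 m³/s.
Runoff depth d = ΣQ_DR·Δt / A = 84.00 × 10800 / (45.4 km²) = 19.98 mm.
The 1-cm UH is the DRH scaled by (10 mm)/d, so U_p = 18.0 × 10/19.98 = 9.01 m³/s.

U_p ≈ 9.01 m³/s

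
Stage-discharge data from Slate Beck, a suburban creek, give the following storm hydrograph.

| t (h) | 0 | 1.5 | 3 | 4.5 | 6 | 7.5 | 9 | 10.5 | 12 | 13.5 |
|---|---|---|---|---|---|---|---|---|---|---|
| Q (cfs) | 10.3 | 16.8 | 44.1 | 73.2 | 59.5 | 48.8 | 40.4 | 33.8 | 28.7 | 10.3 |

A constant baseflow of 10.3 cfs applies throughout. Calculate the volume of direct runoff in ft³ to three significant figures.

Direct-runoff ordinates (Q − Q_b): 0.0, 6.5, 33.8, 62.9, 49.2, 38.5, 30.1, 23.5, 18.4, 0.0 cfs.
ΣQ_DR = 262.9 cfs.
With Δt = 1.5 h = 5400 s, V = ΣQ_DR · Δt = 262.9 × 5400 = 1.42 × 10^6 ft³.

V ≈ 1.42 × 10^6 ft³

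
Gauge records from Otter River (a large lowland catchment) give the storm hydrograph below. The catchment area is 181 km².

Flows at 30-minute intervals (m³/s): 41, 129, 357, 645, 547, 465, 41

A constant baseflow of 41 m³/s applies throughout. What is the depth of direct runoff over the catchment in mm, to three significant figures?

Direct runoff: 0.0, 88.0, 316.0, 604.0, 506.0, 424.0, 0.0 m³/s; ΣQ_DR = 1938 m³/s.
V = ΣQ_DR · Δt = 1938 × 1800 s = 3.488 × 10^6 m³.
Over A = 181 km², depth = V / A = 19.3 mm.

d ≈ 19.3 mm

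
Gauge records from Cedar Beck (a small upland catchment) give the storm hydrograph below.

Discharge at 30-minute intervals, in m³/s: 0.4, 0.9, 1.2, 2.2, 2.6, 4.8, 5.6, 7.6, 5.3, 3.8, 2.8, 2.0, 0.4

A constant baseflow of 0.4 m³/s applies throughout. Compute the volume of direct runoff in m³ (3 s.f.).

Direct-runoff ordinates (Q − Q_b): 0.0, 0.5, 0.8, 1.8, 2.2, 4.4, 5.2, 7.2, 4.9, 3.4, 2.4, 1.6, 0.0 m³/s.
ΣQ_DR = 34.40 m³/s.
With Δt = 0.5 h = 1800 s, V = ΣQ_DR · Δt = 34.40 × 1800 = 61900 m³.

V ≈ 61900 m³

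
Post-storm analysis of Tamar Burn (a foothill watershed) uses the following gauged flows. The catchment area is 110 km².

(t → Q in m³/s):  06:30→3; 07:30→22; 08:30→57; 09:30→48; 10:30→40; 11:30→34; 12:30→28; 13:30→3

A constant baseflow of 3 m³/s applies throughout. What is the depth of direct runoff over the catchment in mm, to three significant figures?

Direct runoff: 0.0, 19.0, 54.0, 45.0, 37.0, 31.0, 25.0, 0.0 m³/s; ΣQ_DR = 211.0 m³/s.
V = ΣQ_DR · Δt = 211.0 × 3600 s = 7.596 × 10^5 m³.
Over A = 110 km², depth = V / A = 6.91 mm.

d ≈ 6.91 mm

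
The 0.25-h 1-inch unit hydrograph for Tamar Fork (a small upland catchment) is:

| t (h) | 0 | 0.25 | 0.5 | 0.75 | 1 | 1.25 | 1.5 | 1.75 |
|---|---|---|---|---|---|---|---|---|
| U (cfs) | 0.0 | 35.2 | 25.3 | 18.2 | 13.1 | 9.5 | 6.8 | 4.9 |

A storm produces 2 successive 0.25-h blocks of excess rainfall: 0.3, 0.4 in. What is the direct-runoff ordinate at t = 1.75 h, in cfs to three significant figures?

By discrete convolution, Q_j = Σ (P_i / 1 in) · U_{j−i}.
At t = 1.75 h (j=7): Q = (0.3/1)·4.9 + (0.4/1)·6.8 = 4.19 cfs.

Q ≈ 4.19 cfs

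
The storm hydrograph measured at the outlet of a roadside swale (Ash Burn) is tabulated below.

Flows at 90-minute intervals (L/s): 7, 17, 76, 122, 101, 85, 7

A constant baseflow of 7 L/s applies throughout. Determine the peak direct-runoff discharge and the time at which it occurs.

Q_p = 115.0 L/s at t = 4.5 h

Subtracting baseflow gives direct-runoff ordinates: 0.0, 10.0, 69.0, 115.0, 94.0, 78.0, 0.0 L/s.
The maximum is 115.0 L/s, occurring at the reading for t = 4.5 h.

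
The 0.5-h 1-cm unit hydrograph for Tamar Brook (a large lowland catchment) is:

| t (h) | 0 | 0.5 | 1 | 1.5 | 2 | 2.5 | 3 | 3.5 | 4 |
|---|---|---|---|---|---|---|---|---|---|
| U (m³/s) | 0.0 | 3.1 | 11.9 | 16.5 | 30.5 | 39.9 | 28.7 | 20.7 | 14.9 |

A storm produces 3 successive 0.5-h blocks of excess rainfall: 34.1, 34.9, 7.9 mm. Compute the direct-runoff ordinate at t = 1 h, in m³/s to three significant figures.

Q ≈ 51.4 m³/s

By discrete convolution, Q_j = Σ (P_i / 10 mm) · U_{j−i}.
At t = 1 h (j=2): Q = (34.1/10)·11.9 + (34.9/10)·3.1 + (7.9/10)·0.0 = 51.4 m³/s.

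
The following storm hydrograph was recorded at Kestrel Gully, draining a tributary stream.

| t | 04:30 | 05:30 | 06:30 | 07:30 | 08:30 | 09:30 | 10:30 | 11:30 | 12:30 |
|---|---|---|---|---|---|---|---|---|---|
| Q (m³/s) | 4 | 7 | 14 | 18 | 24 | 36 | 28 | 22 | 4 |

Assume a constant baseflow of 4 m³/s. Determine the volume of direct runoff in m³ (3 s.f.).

Direct-runoff ordinates (Q − Q_b): 0.0, 3.0, 10.0, 14.0, 20.0, 32.0, 24.0, 18.0, 0.0 m³/s.
ΣQ_DR = 121.0 m³/s.
With Δt = 1 h = 3600 s, V = ΣQ_DR · Δt = 121.0 × 3600 = 4.36 × 10^5 m³.

V ≈ 4.36 × 10^5 m³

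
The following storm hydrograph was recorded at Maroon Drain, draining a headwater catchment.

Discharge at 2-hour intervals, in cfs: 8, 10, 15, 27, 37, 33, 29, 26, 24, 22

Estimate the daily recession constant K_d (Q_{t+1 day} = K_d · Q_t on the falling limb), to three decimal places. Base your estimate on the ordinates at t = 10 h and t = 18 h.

Between t = 10 h and t = 18 h the flow falls from 33 to 22 cfs over 4×2 h = 8 h.
Per-interval ratio K = (22/33)^(1/4) = 0.9036; K_d = K^(24/2) = 0.296.

K_d ≈ 0.296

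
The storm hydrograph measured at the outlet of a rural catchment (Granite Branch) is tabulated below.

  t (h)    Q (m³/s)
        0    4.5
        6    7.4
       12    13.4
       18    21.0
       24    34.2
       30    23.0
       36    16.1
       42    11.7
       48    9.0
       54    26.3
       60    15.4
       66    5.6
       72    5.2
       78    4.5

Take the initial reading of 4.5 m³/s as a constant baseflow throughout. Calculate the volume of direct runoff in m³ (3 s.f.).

Direct-runoff ordinates (Q − Q_b): 0.0, 2.9, 8.9, 16.5, 29.7, 18.5, 11.6, 7.2, 4.5, 21.8, 10.9, 1.1, 0.7, 0.0 m³/s.
ΣQ_DR = 134.3 m³/s.
With Δt = 6 h = 21600 s, V = ΣQ_DR · Δt = 134.3 × 21600 = 2.90 × 10^6 m³.

V ≈ 2.90 × 10^6 m³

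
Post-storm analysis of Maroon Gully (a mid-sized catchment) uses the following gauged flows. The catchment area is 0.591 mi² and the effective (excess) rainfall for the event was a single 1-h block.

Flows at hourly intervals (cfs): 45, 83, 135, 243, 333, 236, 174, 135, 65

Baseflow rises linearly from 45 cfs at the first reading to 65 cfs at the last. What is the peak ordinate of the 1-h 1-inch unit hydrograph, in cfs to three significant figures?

U_p ≈ 111 cfs

Direct runoff: 0.00, 35.50, 85.00, 190.50, 278.00, 178.50, 114.00, 72.50, 0.00 cfs; ΣQ_DR = 954.0 cfs, peak = 278.00 cfs.
Runoff depth d = ΣQ_DR·Δt / A = 954.0 × 3600 / (0.591 mi²) = 2.501 in.
The 1-inch UH is the DRH scaled by (1 in)/d, so U_p = 278.00 × 1/2.501 = 111 cfs.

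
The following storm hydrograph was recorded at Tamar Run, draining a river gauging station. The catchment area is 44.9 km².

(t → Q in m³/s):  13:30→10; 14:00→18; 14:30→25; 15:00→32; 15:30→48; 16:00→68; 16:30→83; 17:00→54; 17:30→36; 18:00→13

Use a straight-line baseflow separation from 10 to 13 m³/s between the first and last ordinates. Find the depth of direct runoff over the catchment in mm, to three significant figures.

d ≈ 10.9 mm

Direct runoff: 0.00, 7.67, 14.33, 21.00, 36.67, 56.33, 71.00, 41.67, 23.33, 0.00 m³/s; ΣQ_DR = 272.0 m³/s.
V = ΣQ_DR · Δt = 272.0 × 1800 s = 4.896 × 10^5 m³.
Over A = 44.9 km², depth = V / A = 10.9 mm.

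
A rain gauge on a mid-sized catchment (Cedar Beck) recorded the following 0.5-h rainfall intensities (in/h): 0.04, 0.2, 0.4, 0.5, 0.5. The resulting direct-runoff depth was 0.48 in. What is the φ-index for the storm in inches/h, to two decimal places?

Only the 4 blocks with intensity above φ contribute runoff: 0.2, 0.4, 0.5, 0.5 in/h.
Σ(I−φ)·Δt = d  ⇒  (0.2+0.4+0.5+0.5 − 4φ)·0.5 = 0.48
φ = (1.600 − 0.48/0.5) / 4 = 0.16 in/h.

φ ≈ 0.16 in/h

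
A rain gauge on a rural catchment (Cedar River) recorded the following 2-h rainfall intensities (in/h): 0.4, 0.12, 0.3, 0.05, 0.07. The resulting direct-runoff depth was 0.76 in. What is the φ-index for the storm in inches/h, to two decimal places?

φ ≈ 0.16 in/h

Only the 2 blocks with intensity above φ contribute runoff: 0.4, 0.3 in/h.
Σ(I−φ)·Δt = d  ⇒  (0.4+0.3 − 2φ)·2 = 0.76
φ = (0.7000 − 0.76/2) / 2 = 0.16 in/h.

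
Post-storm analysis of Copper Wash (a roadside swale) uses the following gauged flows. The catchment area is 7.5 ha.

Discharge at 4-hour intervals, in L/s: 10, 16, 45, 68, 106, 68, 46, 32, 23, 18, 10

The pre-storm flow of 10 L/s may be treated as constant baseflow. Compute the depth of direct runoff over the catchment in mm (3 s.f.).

d ≈ 63.7 mm

Direct runoff: 0.0, 6.0, 35.0, 58.0, 96.0, 58.0, 36.0, 22.0, 13.0, 8.0, 0.0 L/s; ΣQ_DR = 332.0 L/s.
V = ΣQ_DR · Δt = 332.0 × 14400 s = 4.781 × 10^6 L.
Over A = 7.5 ha, depth = V / A = 63.7 mm.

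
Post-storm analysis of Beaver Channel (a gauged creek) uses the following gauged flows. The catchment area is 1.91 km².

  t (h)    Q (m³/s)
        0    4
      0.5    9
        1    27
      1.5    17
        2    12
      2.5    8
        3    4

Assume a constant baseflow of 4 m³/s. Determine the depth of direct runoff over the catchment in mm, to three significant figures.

Direct runoff: 0.0, 5.0, 23.0, 13.0, 8.0, 4.0, 0.0 m³/s; ΣQ_DR = 53.00 m³/s.
V = ΣQ_DR · Δt = 53.00 × 1800 s = 95400 m³.
Over A = 1.91 km², depth = V / A = 49.9 mm.

d ≈ 49.9 mm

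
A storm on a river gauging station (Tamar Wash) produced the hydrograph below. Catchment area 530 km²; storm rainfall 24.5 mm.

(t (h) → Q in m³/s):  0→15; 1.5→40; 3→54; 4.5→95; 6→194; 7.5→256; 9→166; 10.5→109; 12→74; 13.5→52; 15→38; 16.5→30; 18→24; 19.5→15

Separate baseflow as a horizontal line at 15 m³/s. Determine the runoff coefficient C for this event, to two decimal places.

C ≈ 0.40

ΣQ_DR = 952.0 m³/s; V = ΣQ_DR·Δt = 5.141 × 10^6 m³.
Runoff depth d = V / A = 9.700 mm.
C = d / P = 9.700 / 24.5 = 0.40.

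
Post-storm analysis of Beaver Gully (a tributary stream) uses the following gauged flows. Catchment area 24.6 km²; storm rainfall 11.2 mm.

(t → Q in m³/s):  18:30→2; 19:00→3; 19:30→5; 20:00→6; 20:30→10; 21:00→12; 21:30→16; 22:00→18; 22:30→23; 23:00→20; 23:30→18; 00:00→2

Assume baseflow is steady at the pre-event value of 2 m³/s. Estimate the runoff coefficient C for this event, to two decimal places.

C ≈ 0.73

ΣQ_DR = 111.0 m³/s; V = ΣQ_DR·Δt = 1.998 × 10^5 m³.
Runoff depth d = V / A = 8.122 mm.
C = d / P = 8.122 / 11.2 = 0.73.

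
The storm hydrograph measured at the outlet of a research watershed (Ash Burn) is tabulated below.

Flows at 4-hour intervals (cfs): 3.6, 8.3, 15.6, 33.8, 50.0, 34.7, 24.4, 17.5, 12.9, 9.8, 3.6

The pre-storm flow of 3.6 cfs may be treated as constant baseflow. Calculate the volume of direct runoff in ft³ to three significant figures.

V ≈ 2.51 × 10^6 ft³

Direct-runoff ordinates (Q − Q_b): 0.0, 4.7, 12.0, 30.2, 46.4, 31.1, 20.8, 13.9, 9.3, 6.2, 0.0 cfs.
ΣQ_DR = 174.6 cfs.
With Δt = 4 h = 14400 s, V = ΣQ_DR · Δt = 174.6 × 14400 = 2.51 × 10^6 ft³.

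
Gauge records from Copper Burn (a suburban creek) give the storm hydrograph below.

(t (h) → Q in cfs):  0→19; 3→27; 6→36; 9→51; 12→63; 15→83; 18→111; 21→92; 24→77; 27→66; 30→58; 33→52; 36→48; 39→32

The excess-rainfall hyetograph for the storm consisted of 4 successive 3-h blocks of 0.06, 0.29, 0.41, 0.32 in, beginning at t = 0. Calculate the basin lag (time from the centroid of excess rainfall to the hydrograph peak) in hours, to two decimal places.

t_L ≈ 10.75 h

Centroid of excess rainfall: t_c = Σ P_i·t̄_i / ΣP_i = 7.2500 h (block centres at 1.5, 4.5, 7.5, 10.5 h).
Hydrograph peak occurs at t = 18 h, so basin lag t_L = 18 − 7.2500 = 10.75 h.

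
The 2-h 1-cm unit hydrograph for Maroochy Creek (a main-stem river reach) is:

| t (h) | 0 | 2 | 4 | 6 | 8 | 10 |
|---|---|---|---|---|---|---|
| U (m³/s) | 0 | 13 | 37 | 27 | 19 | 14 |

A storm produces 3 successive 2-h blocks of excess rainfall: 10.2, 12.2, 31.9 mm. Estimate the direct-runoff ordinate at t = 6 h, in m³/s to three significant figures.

Q ≈ 114 m³/s

By discrete convolution, Q_j = Σ (P_i / 10 mm) · U_{j−i}.
At t = 6 h (j=3): Q = (10.2/10)·27 + (12.2/10)·37 + (31.9/10)·13 = 114 m³/s.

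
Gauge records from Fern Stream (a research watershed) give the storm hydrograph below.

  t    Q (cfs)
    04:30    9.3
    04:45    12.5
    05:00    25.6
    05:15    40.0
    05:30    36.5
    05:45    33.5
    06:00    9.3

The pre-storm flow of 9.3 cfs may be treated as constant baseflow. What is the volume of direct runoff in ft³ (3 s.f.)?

V ≈ 91400 ft³

Direct-runoff ordinates (Q − Q_b): 0.0, 3.2, 16.3, 30.7, 27.2, 24.2, 0.0 cfs.
ΣQ_DR = 101.6 cfs.
With Δt = 0.25 h = 900 s, V = ΣQ_DR · Δt = 101.6 × 900 = 91400 ft³.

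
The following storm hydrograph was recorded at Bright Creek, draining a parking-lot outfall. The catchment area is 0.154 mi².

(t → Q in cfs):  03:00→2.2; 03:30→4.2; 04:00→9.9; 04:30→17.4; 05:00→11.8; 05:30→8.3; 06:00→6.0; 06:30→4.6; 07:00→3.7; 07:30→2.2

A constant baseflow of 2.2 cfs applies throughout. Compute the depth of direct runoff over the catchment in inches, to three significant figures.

d ≈ 0.243 in

Direct runoff: 0.0, 2.0, 7.7, 15.2, 9.6, 6.1, 3.8, 2.4, 1.5, 0.0 cfs; ΣQ_DR = 48.30 cfs.
V = ΣQ_DR · Δt = 48.30 × 1800 s = 86940 ft³.
Over A = 0.154 mi², depth = V / A = 0.243 in.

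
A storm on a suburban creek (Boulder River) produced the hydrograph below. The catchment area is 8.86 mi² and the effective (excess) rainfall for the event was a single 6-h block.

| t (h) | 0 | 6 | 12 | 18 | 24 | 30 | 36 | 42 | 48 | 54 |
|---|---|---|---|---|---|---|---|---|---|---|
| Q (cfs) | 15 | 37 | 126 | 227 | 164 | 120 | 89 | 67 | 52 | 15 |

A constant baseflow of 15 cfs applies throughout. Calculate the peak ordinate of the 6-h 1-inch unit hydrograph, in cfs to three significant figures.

U_p ≈ 265 cfs

Direct runoff: 0.0, 22.0, 111.0, 212.0, 149.0, 105.0, 74.0, 52.0, 37.0, 0.0 cfs; ΣQ_DR = 762.0 cfs, peak = 212.0 cfs.
Runoff depth d = ΣQ_DR·Δt / A = 762.0 × 21600 / (8.86 mi²) = 0.7996 in.
The 1-inch UH is the DRH scaled by (1 in)/d, so U_p = 212.0 × 1/0.7996 = 265 cfs.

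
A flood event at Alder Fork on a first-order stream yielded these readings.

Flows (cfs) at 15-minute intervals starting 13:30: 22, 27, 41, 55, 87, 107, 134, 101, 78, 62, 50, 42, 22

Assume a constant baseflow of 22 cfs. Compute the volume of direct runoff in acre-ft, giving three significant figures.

Direct-runoff ordinates (Q − Q_b): 0.0, 5.0, 19.0, 33.0, 65.0, 85.0, 112.0, 79.0, 56.0, 40.0, 28.0, 20.0, 0.0 cfs.
ΣQ_DR = 542.0 cfs.
With Δt = 0.25 h = 900 s, V = ΣQ_DR · Δt = 542.0 × 900 = 4.88 × 10^5 ft³ = 11.2 acre-ft.

V ≈ 11.2 acre-ft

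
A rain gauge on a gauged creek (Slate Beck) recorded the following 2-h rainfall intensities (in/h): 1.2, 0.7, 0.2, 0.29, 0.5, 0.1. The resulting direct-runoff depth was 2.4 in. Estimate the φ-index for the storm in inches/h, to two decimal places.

Only the 3 blocks with intensity above φ contribute runoff: 1.2, 0.7, 0.5 in/h.
Σ(I−φ)·Δt = d  ⇒  (1.2+0.7+0.5 − 3φ)·2 = 2.4
φ = (2.400 − 2.4/2) / 3 = 0.40 in/h.

φ ≈ 0.40 in/h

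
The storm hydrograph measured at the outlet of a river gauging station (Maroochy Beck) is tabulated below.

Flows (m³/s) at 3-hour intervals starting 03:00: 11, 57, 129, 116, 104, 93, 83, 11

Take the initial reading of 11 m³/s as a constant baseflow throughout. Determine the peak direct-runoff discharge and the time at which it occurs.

Subtracting baseflow gives direct-runoff ordinates: 0.0, 46.0, 118.0, 105.0, 93.0, 82.0, 72.0, 0.0 m³/s.
The maximum is 118.0 m³/s, occurring at the reading for t = 09:00.

Q_p = 118.0 m³/s at t = 09:00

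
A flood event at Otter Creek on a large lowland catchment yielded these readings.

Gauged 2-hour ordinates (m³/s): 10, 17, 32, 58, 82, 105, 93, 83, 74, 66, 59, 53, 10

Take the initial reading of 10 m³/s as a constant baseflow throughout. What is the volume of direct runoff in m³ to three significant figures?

Direct-runoff ordinates (Q − Q_b): 0.0, 7.0, 22.0, 48.0, 72.0, 95.0, 83.0, 73.0, 64.0, 56.0, 49.0, 43.0, 0.0 m³/s.
ΣQ_DR = 612.0 m³/s.
With Δt = 2 h = 7200 s, V = ΣQ_DR · Δt = 612.0 × 7200 = 4.41 × 10^6 m³.

V ≈ 4.41 × 10^6 m³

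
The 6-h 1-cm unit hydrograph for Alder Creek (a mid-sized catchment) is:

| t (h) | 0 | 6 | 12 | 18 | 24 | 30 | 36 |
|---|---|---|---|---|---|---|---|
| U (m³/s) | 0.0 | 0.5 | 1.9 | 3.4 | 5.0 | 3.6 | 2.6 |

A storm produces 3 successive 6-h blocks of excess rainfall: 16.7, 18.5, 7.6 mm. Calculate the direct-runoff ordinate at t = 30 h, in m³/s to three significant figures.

By discrete convolution, Q_j = Σ (P_i / 10 mm) · U_{j−i}.
At t = 30 h (j=5): Q = (16.7/10)·3.6 + (18.5/10)·5.0 + (7.6/10)·3.4 = 17.8 m³/s.

Q ≈ 17.8 m³/s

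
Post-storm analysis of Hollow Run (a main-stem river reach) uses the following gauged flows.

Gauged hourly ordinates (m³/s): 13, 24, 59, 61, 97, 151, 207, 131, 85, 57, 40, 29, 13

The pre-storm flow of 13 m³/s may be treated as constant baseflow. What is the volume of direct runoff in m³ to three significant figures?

Direct-runoff ordinates (Q − Q_b): 0.0, 11.0, 46.0, 48.0, 84.0, 138.0, 194.0, 118.0, 72.0, 44.0, 27.0, 16.0, 0.0 m³/s.
ΣQ_DR = 798.0 m³/s.
With Δt = 1 h = 3600 s, V = ΣQ_DR · Δt = 798.0 × 3600 = 2.87 × 10^6 m³.

V ≈ 2.87 × 10^6 m³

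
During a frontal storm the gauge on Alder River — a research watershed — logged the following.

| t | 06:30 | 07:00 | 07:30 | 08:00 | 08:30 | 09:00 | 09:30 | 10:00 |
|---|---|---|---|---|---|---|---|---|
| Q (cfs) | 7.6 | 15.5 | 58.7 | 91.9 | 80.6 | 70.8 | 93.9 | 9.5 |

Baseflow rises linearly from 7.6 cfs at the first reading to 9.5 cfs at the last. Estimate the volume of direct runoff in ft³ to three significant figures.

V ≈ 6.48 × 10^5 ft³

Direct-runoff ordinates (Q − Q_b): 0.00, 7.63, 50.56, 83.49, 71.91, 61.84, 84.67, 0.00 cfs.
ΣQ_DR = 360.1 cfs.
With Δt = 0.5 h = 1800 s, V = ΣQ_DR · Δt = 360.1 × 1800 = 6.48 × 10^5 ft³.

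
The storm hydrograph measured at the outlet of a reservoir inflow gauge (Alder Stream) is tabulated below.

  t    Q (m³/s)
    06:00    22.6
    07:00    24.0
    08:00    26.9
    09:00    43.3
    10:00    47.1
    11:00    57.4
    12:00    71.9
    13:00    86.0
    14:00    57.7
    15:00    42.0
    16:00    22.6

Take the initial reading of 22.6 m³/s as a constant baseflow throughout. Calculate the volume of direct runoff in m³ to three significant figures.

V ≈ 9.10 × 10^5 m³

Direct-runoff ordinates (Q − Q_b): 0.0, 1.4, 4.3, 20.7, 24.5, 34.8, 49.3, 63.4, 35.1, 19.4, 0.0 m³/s.
ΣQ_DR = 252.9 m³/s.
With Δt = 1 h = 3600 s, V = ΣQ_DR · Δt = 252.9 × 3600 = 9.10 × 10^5 m³.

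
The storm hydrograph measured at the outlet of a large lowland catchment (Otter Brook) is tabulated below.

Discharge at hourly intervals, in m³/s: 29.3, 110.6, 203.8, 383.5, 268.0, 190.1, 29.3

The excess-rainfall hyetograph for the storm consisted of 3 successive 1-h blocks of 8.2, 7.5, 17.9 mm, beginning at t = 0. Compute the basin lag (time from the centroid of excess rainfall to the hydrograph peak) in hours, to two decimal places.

t_L ≈ 1.21 h

Centroid of excess rainfall: t_c = Σ P_i·t̄_i / ΣP_i = 1.7887 h (block centres at 0.5, 1.5, 2.5 h).
Hydrograph peak occurs at t = 3 h, so basin lag t_L = 3 − 1.7887 = 1.21 h.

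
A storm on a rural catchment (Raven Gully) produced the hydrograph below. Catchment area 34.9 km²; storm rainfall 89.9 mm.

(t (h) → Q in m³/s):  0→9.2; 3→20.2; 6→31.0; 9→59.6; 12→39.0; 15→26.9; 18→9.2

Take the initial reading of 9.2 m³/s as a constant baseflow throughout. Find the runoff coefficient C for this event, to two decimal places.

C ≈ 0.45

ΣQ_DR = 130.7 m³/s; V = ΣQ_DR·Δt = 1.412 × 10^6 m³.
Runoff depth d = V / A = 40.45 mm.
C = d / P = 40.45 / 89.9 = 0.45.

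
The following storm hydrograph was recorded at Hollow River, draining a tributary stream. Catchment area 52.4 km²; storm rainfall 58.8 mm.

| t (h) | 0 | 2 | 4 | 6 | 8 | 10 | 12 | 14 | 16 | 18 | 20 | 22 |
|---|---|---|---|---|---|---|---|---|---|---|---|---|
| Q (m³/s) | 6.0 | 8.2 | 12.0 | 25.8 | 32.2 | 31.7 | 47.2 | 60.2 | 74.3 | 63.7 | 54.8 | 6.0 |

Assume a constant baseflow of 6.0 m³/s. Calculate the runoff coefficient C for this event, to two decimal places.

ΣQ_DR = 350.1 m³/s; V = ΣQ_DR·Δt = 2.521 × 10^6 m³.
Runoff depth d = V / A = 48.11 mm.
C = d / P = 48.11 / 58.8 = 0.82.

C ≈ 0.82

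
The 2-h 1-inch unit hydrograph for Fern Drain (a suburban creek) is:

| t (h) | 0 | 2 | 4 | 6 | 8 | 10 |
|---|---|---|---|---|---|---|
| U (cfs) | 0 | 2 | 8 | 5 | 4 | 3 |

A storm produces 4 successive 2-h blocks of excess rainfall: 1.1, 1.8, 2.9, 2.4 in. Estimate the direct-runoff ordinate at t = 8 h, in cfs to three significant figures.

By discrete convolution, Q_j = Σ (P_i / 1 in) · U_{j−i}.
At t = 8 h (j=4): Q = (1.1/1)·4 + (1.8/1)·5 + (2.9/1)·8 + (2.4/1)·2 = 41.4 cfs.

Q ≈ 41.4 cfs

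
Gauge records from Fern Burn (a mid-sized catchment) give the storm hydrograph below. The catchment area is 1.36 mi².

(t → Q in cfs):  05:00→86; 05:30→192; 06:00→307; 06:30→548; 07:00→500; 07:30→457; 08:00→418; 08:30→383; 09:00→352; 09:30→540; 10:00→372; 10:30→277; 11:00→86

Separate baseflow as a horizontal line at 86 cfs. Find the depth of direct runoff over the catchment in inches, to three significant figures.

d ≈ 1.94 in

Direct runoff: 0.0, 106.0, 221.0, 462.0, 414.0, 371.0, 332.0, 297.0, 266.0, 454.0, 286.0, 191.0, 0.0 cfs; ΣQ_DR = 3400 cfs.
V = ΣQ_DR · Δt = 3400 × 1800 s = 6.120 × 10^6 ft³.
Over A = 1.36 mi², depth = V / A = 1.94 in.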